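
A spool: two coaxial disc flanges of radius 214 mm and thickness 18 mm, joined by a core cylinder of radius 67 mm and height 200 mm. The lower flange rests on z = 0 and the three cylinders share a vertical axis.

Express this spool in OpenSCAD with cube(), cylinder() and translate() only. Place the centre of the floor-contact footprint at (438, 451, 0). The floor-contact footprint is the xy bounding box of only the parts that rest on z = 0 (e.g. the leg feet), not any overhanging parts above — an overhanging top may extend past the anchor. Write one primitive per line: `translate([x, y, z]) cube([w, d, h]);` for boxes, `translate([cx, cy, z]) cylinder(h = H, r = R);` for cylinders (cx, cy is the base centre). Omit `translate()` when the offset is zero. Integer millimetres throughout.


translate([438, 451, 0]) cylinder(h = 18, r = 214);
translate([438, 451, 18]) cylinder(h = 200, r = 67);
translate([438, 451, 218]) cylinder(h = 18, r = 214);


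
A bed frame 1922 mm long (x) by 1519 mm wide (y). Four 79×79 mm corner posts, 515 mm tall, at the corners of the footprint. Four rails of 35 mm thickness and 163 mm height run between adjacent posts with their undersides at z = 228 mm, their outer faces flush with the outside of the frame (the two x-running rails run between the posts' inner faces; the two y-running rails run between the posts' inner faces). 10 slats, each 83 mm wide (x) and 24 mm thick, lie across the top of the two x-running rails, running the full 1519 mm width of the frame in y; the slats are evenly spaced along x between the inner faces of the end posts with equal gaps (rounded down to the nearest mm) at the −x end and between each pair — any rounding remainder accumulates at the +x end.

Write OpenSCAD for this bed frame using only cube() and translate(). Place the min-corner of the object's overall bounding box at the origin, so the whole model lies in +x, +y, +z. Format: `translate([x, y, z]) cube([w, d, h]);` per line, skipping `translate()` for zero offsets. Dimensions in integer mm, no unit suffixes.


cube([79, 79, 515]);
translate([0, 1440, 0]) cube([79, 79, 515]);
translate([1843, 0, 0]) cube([79, 79, 515]);
translate([1843, 1440, 0]) cube([79, 79, 515]);
translate([79, 0, 228]) cube([1764, 35, 163]);
translate([79, 1484, 228]) cube([1764, 35, 163]);
translate([0, 79, 228]) cube([35, 1361, 163]);
translate([1887, 79, 228]) cube([35, 1361, 163]);
translate([163, 0, 391]) cube([83, 1519, 24]);
translate([330, 0, 391]) cube([83, 1519, 24]);
translate([497, 0, 391]) cube([83, 1519, 24]);
translate([664, 0, 391]) cube([83, 1519, 24]);
translate([831, 0, 391]) cube([83, 1519, 24]);
translate([998, 0, 391]) cube([83, 1519, 24]);
translate([1165, 0, 391]) cube([83, 1519, 24]);
translate([1332, 0, 391]) cube([83, 1519, 24]);
translate([1499, 0, 391]) cube([83, 1519, 24]);
translate([1666, 0, 391]) cube([83, 1519, 24]);


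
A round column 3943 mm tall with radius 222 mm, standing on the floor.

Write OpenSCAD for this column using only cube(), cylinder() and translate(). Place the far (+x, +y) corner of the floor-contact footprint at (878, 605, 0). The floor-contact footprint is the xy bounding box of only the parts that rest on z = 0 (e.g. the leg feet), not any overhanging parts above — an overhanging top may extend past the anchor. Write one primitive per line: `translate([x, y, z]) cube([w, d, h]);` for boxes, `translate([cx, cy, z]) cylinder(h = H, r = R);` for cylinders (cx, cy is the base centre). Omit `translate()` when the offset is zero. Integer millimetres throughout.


translate([656, 383, 0]) cylinder(h = 3943, r = 222);


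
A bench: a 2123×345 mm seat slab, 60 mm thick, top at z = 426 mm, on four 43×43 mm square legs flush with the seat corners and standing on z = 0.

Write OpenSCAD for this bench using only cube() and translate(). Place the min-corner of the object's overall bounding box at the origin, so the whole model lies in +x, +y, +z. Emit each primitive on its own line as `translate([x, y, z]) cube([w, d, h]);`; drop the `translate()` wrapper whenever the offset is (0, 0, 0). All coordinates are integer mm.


// leg_h = 426 − 60 = 366
translate([0, 0, 366]) cube([2123, 345, 60]);
cube([43, 43, 366]);
translate([0, 302, 0]) cube([43, 43, 366]);
translate([2080, 0, 0]) cube([43, 43, 366]);
translate([2080, 302, 0]) cube([43, 43, 366]);


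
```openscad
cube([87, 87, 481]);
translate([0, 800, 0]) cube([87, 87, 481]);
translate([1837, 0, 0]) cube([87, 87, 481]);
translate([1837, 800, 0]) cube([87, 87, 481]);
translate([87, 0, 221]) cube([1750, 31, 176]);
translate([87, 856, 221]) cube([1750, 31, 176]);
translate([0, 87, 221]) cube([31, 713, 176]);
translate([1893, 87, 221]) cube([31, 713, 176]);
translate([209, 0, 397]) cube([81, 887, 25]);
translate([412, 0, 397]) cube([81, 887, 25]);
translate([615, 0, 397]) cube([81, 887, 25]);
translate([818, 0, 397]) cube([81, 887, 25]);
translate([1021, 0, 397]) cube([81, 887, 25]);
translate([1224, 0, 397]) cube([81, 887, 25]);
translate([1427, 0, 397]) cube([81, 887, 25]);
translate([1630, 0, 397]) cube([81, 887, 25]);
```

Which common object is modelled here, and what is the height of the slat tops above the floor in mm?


A bed frame. The slat-top height is 422 mm.

Four posts, four rails, and a row of slats — a bed frame. Slats sit on the rails at z = 221 + 176 = 397; with slat thickness 25, the top is 422 mm.


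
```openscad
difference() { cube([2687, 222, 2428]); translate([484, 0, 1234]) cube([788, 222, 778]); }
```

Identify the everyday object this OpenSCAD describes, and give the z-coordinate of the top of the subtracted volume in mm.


A wall with a window opening. The window head height is 2012 mm.

A wall with a rectangular opening subtracted — a window. Sill at z = 1234, opening 778 mm tall, so the head is at 1234 + 778 = 2012 mm.


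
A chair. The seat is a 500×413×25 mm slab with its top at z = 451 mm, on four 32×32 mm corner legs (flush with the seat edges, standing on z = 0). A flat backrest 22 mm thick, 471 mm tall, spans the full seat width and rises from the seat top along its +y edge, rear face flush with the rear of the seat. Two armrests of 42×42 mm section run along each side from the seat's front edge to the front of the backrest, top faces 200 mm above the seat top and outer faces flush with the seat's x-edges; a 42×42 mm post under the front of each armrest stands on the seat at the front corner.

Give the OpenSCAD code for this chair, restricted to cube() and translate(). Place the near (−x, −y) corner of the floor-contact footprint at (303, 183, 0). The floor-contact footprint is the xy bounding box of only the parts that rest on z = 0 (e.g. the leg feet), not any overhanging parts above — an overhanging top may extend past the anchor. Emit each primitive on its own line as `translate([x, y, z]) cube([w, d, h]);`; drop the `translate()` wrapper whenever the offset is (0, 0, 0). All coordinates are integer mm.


// leg_h = 451 - 25 = 426
// arm post h = 200 - 42 = 158
translate([303, 183, 426]) cube([500, 413, 25]);
translate([303, 183, 0]) cube([32, 32, 426]);
translate([771, 183, 0]) cube([32, 32, 426]);
translate([303, 564, 0]) cube([32, 32, 426]);
translate([771, 564, 0]) cube([32, 32, 426]);
translate([303, 574, 451]) cube([500, 22, 471]);
translate([303, 183, 609]) cube([42, 391, 42]);
translate([761, 183, 609]) cube([42, 391, 42]);
translate([303, 183, 451]) cube([42, 42, 158]);
translate([761, 183, 451]) cube([42, 42, 158]);


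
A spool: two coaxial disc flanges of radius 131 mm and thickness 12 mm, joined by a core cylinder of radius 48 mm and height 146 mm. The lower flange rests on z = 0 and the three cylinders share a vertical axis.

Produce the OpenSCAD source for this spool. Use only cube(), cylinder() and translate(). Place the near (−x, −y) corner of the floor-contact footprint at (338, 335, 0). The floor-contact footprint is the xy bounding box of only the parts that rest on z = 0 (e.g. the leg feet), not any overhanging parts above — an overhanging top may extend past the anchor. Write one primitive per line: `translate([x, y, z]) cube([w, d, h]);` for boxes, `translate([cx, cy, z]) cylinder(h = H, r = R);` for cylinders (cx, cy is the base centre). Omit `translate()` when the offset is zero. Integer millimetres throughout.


translate([469, 466, 0]) cylinder(h = 12, r = 131);
translate([469, 466, 12]) cylinder(h = 146, r = 48);
translate([469, 466, 158]) cylinder(h = 12, r = 131);


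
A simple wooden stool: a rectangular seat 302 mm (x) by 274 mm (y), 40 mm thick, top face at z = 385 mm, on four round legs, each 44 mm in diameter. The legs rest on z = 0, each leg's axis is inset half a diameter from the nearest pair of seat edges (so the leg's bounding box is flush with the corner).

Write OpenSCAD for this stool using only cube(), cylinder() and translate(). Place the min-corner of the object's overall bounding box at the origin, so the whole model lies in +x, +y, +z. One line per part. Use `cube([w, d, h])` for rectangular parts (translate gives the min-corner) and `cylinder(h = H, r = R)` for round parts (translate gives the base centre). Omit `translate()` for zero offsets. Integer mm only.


// leg_h = 385 - 40 = 345
translate([0, 0, 345]) cube([302, 274, 40]);
translate([22, 22, 0]) cylinder(h = 345, r = 22);
translate([280, 22, 0]) cylinder(h = 345, r = 22);
translate([22, 252, 0]) cylinder(h = 345, r = 22);
translate([280, 252, 0]) cylinder(h = 345, r = 22);


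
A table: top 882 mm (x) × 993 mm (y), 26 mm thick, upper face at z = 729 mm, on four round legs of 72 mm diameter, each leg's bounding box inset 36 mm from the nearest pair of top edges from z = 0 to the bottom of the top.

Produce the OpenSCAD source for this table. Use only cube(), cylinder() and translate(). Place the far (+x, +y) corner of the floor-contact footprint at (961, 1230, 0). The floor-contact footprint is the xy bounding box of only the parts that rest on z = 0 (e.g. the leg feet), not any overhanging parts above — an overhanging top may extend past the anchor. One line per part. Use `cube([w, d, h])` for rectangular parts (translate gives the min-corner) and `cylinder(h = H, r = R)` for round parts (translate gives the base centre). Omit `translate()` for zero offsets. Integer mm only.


translate([115, 273, 703]) cube([882, 993, 26]);
translate([187, 345, 0]) cylinder(h = 703, r = 36);
translate([925, 345, 0]) cylinder(h = 703, r = 36);
translate([187, 1194, 0]) cylinder(h = 703, r = 36);
translate([925, 1194, 0]) cylinder(h = 703, r = 36);


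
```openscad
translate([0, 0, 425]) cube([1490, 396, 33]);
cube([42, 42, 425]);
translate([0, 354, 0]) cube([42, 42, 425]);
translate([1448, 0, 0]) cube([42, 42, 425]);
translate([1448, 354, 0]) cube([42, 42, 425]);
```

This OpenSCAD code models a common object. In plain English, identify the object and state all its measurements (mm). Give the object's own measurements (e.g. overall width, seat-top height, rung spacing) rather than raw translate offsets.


A bench: a 1490×396 mm seat slab, 33 mm thick, top at z = 458 mm, on four 42×42 mm square legs flush with the seat corners and standing on z = 0.


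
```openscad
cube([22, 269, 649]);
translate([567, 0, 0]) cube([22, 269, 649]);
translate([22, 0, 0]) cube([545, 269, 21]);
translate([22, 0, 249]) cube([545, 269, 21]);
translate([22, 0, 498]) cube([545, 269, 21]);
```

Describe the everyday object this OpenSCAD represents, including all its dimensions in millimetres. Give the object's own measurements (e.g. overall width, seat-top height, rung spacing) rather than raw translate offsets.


An open bookshelf. Two side panels, each 22 mm thick, 269 mm deep and 649 mm tall, stand 589 mm apart (outside-to-outside). Between them sit 3 shelves, each 21 mm thick and 269 mm deep, spanning the full gap between the sides. The bottom shelf rests on the floor (its underside at z = 0) and the clear gap between one shelf's top and the next shelf's underside is 228 mm.


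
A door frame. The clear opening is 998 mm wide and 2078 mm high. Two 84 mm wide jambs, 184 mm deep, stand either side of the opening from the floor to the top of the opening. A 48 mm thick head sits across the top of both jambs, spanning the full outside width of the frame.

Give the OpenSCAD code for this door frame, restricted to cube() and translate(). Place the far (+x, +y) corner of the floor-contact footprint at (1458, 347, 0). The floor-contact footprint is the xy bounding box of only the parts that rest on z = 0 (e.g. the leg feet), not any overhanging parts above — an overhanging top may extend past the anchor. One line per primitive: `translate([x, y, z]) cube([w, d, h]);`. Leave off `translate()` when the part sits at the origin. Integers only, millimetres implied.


translate([292, 163, 0]) cube([84, 184, 2078]);
translate([1374, 163, 0]) cube([84, 184, 2078]);
translate([292, 163, 2078]) cube([1166, 184, 48]);


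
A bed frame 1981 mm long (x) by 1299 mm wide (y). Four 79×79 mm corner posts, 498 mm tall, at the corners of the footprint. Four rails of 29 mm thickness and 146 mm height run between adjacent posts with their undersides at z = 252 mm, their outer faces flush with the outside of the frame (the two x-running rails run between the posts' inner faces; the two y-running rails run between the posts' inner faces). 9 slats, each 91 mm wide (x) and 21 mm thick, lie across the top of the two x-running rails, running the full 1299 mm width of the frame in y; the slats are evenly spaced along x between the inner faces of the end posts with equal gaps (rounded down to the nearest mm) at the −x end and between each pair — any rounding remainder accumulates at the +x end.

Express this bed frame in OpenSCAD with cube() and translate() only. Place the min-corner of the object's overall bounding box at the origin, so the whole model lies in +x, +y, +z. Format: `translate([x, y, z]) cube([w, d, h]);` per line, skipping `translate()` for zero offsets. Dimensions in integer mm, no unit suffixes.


cube([79, 79, 498]);
translate([0, 1220, 0]) cube([79, 79, 498]);
translate([1902, 0, 0]) cube([79, 79, 498]);
translate([1902, 1220, 0]) cube([79, 79, 498]);
translate([79, 0, 252]) cube([1823, 29, 146]);
translate([79, 1270, 252]) cube([1823, 29, 146]);
translate([0, 79, 252]) cube([29, 1141, 146]);
translate([1952, 79, 252]) cube([29, 1141, 146]);
translate([179, 0, 398]) cube([91, 1299, 21]);
translate([370, 0, 398]) cube([91, 1299, 21]);
translate([561, 0, 398]) cube([91, 1299, 21]);
translate([752, 0, 398]) cube([91, 1299, 21]);
translate([943, 0, 398]) cube([91, 1299, 21]);
translate([1134, 0, 398]) cube([91, 1299, 21]);
translate([1325, 0, 398]) cube([91, 1299, 21]);
translate([1516, 0, 398]) cube([91, 1299, 21]);
translate([1707, 0, 398]) cube([91, 1299, 21]);


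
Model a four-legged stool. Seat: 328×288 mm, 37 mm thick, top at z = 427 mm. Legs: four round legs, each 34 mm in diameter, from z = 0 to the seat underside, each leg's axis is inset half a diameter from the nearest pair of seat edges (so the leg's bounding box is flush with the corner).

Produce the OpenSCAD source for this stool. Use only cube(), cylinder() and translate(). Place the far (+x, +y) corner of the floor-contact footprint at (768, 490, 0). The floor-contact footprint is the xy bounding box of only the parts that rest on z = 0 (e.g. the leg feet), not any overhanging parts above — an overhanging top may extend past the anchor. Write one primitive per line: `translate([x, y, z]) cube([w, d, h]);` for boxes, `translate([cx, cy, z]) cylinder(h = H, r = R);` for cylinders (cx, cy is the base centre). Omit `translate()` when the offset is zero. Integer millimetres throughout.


// leg_h = 427 - 37 = 390
translate([440, 202, 390]) cube([328, 288, 37]);
translate([457, 219, 0]) cylinder(h = 390, r = 17);
translate([751, 219, 0]) cylinder(h = 390, r = 17);
translate([457, 473, 0]) cylinder(h = 390, r = 17);
translate([751, 473, 0]) cylinder(h = 390, r = 17);


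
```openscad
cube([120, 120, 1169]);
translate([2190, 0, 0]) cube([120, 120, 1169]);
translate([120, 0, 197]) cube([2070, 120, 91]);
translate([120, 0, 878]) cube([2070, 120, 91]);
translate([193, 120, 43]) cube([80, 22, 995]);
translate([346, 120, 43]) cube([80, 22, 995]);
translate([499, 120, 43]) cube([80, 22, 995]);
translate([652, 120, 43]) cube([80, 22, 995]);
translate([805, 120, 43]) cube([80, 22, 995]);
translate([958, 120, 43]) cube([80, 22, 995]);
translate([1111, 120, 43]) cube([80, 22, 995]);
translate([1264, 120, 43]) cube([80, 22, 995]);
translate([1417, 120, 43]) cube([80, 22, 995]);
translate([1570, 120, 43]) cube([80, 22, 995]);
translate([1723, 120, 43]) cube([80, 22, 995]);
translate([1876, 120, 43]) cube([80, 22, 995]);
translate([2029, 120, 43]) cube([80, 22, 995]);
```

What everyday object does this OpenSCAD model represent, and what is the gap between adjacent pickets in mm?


A fence section. The picket gap is 73 mm.

Two posts, two rails, 13 pickets — a fence section. Span 2070 mm holds 13 pickets of 80 mm with 14 equal gaps: ⌊(2070 − 13·80) / 14⌋ = 73 mm.


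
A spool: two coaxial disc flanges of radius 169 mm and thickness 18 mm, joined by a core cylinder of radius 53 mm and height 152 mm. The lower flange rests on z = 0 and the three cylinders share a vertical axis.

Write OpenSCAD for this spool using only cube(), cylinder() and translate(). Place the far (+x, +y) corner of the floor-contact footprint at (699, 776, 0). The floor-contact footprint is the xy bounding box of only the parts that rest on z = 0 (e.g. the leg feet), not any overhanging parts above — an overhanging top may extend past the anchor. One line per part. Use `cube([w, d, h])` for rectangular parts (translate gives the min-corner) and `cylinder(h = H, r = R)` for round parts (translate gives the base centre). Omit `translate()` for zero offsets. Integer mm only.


translate([530, 607, 0]) cylinder(h = 18, r = 169);
translate([530, 607, 18]) cylinder(h = 152, r = 53);
translate([530, 607, 170]) cylinder(h = 18, r = 169);


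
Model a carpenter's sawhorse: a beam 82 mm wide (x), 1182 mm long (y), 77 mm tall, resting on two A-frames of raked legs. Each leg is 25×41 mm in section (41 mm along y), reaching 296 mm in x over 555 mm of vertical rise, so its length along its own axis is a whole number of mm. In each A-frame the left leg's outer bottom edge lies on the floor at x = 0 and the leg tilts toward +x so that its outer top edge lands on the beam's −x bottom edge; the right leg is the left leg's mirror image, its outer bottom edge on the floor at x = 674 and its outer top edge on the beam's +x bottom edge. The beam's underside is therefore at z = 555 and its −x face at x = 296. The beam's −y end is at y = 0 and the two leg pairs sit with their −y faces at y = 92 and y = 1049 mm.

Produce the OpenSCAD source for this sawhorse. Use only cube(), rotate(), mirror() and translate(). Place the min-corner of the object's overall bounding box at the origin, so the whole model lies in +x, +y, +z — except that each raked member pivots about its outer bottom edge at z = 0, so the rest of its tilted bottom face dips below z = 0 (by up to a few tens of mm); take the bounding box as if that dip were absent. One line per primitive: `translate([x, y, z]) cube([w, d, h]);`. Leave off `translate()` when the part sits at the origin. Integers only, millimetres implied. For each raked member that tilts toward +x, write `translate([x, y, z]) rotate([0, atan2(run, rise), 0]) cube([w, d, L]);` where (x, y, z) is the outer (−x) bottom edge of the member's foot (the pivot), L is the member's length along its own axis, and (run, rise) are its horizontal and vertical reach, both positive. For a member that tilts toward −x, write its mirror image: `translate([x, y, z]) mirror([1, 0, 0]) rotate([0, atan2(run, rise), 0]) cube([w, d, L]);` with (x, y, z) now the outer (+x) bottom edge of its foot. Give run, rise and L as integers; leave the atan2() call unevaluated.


translate([296, 0, 555]) cube([82, 1182, 77]);
translate([0, 92, 0]) rotate([0, atan2(296, 555), 0]) cube([25, 41, 629]);
translate([674, 92, 0]) mirror([1, 0, 0]) rotate([0, atan2(296, 555), 0]) cube([25, 41, 629]);
translate([0, 1049, 0]) rotate([0, atan2(296, 555), 0]) cube([25, 41, 629]);
translate([674, 1049, 0]) mirror([1, 0, 0]) rotate([0, atan2(296, 555), 0]) cube([25, 41, 629]);


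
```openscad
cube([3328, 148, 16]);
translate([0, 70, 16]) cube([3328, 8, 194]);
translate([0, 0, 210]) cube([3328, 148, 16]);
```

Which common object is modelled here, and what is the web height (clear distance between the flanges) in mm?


An I-beam. The web height is 194 mm.

Two wide flanges with a thin centred web — an I-beam. Overall 226 mm minus two 16 mm flanges gives a web of 226 − 2·16 = 194 mm.


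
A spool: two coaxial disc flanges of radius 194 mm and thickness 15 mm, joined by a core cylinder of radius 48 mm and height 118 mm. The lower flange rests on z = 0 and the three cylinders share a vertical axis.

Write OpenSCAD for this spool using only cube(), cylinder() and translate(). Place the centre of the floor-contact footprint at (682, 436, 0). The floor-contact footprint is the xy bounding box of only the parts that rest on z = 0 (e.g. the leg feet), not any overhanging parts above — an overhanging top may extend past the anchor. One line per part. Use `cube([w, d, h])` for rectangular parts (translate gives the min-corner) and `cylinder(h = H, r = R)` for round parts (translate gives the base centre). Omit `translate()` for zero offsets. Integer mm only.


translate([682, 436, 0]) cylinder(h = 15, r = 194);
translate([682, 436, 15]) cylinder(h = 118, r = 48);
translate([682, 436, 133]) cylinder(h = 15, r = 194);


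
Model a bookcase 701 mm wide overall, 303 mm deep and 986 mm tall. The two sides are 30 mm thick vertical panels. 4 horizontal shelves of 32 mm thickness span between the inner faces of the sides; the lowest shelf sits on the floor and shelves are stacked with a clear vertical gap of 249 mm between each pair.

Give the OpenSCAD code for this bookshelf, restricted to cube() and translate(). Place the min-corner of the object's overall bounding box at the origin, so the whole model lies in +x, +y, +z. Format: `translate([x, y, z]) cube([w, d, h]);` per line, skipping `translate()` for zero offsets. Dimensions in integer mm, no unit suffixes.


cube([30, 303, 986]);
translate([671, 0, 0]) cube([30, 303, 986]);
translate([30, 0, 0]) cube([641, 303, 32]);
translate([30, 0, 281]) cube([641, 303, 32]);
translate([30, 0, 562]) cube([641, 303, 32]);
translate([30, 0, 843]) cube([641, 303, 32]);


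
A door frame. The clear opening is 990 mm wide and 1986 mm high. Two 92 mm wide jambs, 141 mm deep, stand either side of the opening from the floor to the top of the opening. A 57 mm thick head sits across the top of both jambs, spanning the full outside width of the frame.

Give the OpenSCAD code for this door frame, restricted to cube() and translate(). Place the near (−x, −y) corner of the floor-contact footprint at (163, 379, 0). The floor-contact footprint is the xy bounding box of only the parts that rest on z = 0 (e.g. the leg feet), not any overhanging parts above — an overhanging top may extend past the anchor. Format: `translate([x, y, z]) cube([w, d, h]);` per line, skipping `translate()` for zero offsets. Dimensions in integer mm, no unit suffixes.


translate([163, 379, 0]) cube([92, 141, 1986]);
translate([1245, 379, 0]) cube([92, 141, 1986]);
translate([163, 379, 1986]) cube([1174, 141, 57]);


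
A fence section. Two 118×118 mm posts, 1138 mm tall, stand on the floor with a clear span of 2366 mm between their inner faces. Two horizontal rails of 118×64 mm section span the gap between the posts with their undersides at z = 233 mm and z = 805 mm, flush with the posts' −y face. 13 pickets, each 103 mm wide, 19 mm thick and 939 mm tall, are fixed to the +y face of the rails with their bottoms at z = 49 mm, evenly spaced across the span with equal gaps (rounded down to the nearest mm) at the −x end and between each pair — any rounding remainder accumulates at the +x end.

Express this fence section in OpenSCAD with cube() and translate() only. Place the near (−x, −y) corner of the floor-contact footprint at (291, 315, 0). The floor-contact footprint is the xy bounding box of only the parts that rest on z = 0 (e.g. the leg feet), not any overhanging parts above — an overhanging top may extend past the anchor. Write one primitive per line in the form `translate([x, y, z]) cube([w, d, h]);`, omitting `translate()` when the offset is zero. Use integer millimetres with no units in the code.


translate([291, 315, 0]) cube([118, 118, 1138]);
translate([2775, 315, 0]) cube([118, 118, 1138]);
translate([409, 315, 233]) cube([2366, 118, 64]);
translate([409, 315, 805]) cube([2366, 118, 64]);
translate([482, 433, 49]) cube([103, 19, 939]);
translate([658, 433, 49]) cube([103, 19, 939]);
translate([834, 433, 49]) cube([103, 19, 939]);
translate([1010, 433, 49]) cube([103, 19, 939]);
translate([1186, 433, 49]) cube([103, 19, 939]);
translate([1362, 433, 49]) cube([103, 19, 939]);
translate([1538, 433, 49]) cube([103, 19, 939]);
translate([1714, 433, 49]) cube([103, 19, 939]);
translate([1890, 433, 49]) cube([103, 19, 939]);
translate([2066, 433, 49]) cube([103, 19, 939]);
translate([2242, 433, 49]) cube([103, 19, 939]);
translate([2418, 433, 49]) cube([103, 19, 939]);
translate([2594, 433, 49]) cube([103, 19, 939]);


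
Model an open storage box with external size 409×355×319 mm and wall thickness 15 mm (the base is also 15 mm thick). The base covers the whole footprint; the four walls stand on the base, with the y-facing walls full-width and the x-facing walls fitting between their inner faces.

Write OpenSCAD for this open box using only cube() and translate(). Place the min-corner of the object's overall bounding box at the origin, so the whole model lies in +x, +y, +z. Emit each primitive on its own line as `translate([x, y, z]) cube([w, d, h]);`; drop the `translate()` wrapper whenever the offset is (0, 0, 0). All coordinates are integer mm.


cube([409, 355, 15]);
translate([0, 0, 15]) cube([409, 15, 304]);
translate([0, 340, 15]) cube([409, 15, 304]);
translate([0, 15, 15]) cube([15, 325, 304]);
translate([394, 15, 15]) cube([15, 325, 304]);


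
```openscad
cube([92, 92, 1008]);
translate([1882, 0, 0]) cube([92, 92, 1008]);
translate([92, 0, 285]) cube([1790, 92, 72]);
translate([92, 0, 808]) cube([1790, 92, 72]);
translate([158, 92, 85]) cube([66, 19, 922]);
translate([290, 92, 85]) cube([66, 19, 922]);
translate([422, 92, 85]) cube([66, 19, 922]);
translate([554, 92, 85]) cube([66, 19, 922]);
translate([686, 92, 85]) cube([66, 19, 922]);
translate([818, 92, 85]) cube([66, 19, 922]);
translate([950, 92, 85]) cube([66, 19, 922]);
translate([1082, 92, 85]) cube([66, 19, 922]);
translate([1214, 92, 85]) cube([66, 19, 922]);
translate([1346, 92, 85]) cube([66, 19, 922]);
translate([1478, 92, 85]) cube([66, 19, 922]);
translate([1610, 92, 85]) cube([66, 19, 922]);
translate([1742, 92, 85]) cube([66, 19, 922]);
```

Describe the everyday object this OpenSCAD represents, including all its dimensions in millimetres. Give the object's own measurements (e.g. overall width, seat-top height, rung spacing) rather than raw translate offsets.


A fence section. Two 92×92 mm posts, 1008 mm tall, stand on the floor with a clear span of 1790 mm between their inner faces. Two horizontal rails of 92×72 mm section span the gap between the posts with their undersides at z = 285 mm and z = 808 mm, flush with the posts' −y face. 13 pickets, each 66 mm wide, 19 mm thick and 922 mm tall, are fixed to the +y face of the rails with their bottoms at z = 85 mm, spaced across the span with a 66 mm gap after the −x post and between neighbouring pickets, with 74 mm left before the +x post.


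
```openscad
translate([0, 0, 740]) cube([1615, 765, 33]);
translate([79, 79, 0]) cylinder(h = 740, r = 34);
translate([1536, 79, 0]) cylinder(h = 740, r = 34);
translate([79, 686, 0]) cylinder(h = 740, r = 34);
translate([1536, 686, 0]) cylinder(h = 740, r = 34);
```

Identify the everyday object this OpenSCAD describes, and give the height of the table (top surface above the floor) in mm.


A table. The table height is 773 mm.

A 1615×765×33 slab sits at z = 740 on four Ø68 mm round legs — a table. The top surface is at 740 + 33 = 773 mm.


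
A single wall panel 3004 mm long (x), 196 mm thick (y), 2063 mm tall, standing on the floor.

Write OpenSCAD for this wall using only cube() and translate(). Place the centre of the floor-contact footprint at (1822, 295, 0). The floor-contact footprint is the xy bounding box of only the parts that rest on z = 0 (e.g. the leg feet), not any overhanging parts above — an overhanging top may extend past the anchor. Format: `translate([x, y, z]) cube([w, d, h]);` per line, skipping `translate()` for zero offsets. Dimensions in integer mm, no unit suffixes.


translate([320, 197, 0]) cube([3004, 196, 2063]);


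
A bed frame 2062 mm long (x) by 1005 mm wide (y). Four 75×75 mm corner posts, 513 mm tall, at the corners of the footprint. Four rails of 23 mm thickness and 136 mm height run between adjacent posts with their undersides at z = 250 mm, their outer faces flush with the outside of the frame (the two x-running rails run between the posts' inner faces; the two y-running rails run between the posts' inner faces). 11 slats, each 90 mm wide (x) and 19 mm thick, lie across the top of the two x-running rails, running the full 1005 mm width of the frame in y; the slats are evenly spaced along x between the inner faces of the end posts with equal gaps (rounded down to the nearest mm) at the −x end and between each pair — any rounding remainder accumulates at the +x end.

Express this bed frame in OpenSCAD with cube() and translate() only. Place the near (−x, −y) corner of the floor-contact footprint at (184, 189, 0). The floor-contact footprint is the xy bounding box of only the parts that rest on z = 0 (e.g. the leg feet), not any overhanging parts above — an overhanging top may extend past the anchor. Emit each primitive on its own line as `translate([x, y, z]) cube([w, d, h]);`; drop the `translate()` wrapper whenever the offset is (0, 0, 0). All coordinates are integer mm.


// slat z = rail_z + rail_h = 250 + 136 = 386
// slat gap = ⌊(1912 − 11·90) / 12⌋ = 76
translate([184, 189, 0]) cube([75, 75, 513]);
translate([184, 1119, 0]) cube([75, 75, 513]);
translate([2171, 189, 0]) cube([75, 75, 513]);
translate([2171, 1119, 0]) cube([75, 75, 513]);
translate([259, 189, 250]) cube([1912, 23, 136]);
translate([259, 1171, 250]) cube([1912, 23, 136]);
translate([184, 264, 250]) cube([23, 855, 136]);
translate([2223, 264, 250]) cube([23, 855, 136]);
translate([335, 189, 386]) cube([90, 1005, 19]);
translate([501, 189, 386]) cube([90, 1005, 19]);
translate([667, 189, 386]) cube([90, 1005, 19]);
translate([833, 189, 386]) cube([90, 1005, 19]);
translate([999, 189, 386]) cube([90, 1005, 19]);
translate([1165, 189, 386]) cube([90, 1005, 19]);
translate([1331, 189, 386]) cube([90, 1005, 19]);
translate([1497, 189, 386]) cube([90, 1005, 19]);
translate([1663, 189, 386]) cube([90, 1005, 19]);
translate([1829, 189, 386]) cube([90, 1005, 19]);
translate([1995, 189, 386]) cube([90, 1005, 19]);


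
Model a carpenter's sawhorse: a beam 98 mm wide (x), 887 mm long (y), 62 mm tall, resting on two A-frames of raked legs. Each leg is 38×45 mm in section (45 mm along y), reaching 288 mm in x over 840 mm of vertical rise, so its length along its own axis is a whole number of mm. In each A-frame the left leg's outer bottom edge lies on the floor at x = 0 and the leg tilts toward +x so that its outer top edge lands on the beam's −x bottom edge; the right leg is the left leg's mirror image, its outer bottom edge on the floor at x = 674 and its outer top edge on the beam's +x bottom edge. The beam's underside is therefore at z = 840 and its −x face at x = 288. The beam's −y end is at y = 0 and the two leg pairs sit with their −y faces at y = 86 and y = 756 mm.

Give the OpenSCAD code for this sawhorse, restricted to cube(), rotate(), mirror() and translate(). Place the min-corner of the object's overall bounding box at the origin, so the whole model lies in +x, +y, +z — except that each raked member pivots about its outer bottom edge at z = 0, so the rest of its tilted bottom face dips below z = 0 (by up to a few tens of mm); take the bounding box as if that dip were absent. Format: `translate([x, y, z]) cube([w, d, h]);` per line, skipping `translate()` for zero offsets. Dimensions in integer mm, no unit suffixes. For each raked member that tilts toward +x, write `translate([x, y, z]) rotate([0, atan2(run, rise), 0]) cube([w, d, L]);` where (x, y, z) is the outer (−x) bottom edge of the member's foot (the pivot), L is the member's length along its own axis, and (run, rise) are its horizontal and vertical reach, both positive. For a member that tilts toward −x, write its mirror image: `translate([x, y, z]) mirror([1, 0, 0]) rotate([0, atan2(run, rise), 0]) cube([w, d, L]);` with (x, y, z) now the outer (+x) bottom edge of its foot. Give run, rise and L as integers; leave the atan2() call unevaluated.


// leg length = √(288² + 840²) = 888
// right-leg outer foot x = 2·288 + 98 = 674
// beam min-corner = (288, 0, 840)
translate([288, 0, 840]) cube([98, 887, 62]);
translate([0, 86, 0]) rotate([0, atan2(288, 840), 0]) cube([38, 45, 888]);
translate([674, 86, 0]) mirror([1, 0, 0]) rotate([0, atan2(288, 840), 0]) cube([38, 45, 888]);
translate([0, 756, 0]) rotate([0, atan2(288, 840), 0]) cube([38, 45, 888]);
translate([674, 756, 0]) mirror([1, 0, 0]) rotate([0, atan2(288, 840), 0]) cube([38, 45, 888]);


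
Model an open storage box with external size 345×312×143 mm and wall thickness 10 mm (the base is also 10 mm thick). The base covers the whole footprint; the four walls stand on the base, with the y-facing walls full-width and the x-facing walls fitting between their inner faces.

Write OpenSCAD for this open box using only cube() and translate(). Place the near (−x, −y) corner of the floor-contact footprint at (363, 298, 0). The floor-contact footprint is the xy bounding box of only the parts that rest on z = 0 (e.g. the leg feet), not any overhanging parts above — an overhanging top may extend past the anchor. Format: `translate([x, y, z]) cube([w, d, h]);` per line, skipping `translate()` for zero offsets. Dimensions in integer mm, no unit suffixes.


translate([363, 298, 0]) cube([345, 312, 10]);
translate([363, 298, 10]) cube([345, 10, 133]);
translate([363, 600, 10]) cube([345, 10, 133]);
translate([363, 308, 10]) cube([10, 292, 133]);
translate([698, 308, 10]) cube([10, 292, 133]);


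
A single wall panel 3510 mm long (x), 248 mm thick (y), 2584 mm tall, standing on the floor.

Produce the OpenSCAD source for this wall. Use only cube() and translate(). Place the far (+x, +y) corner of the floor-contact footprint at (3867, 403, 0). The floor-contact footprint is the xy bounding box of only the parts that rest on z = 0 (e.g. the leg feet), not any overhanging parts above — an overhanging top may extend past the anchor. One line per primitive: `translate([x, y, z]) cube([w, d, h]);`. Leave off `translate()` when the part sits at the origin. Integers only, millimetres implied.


translate([357, 155, 0]) cube([3510, 248, 2584]);


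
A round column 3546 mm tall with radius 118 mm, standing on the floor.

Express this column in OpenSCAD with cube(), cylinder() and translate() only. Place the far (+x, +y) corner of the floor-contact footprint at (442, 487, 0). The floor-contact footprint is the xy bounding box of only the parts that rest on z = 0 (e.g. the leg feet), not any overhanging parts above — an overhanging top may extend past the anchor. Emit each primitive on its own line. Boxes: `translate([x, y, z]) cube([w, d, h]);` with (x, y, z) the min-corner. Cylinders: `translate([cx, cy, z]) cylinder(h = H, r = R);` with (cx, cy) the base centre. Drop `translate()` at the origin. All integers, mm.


translate([324, 369, 0]) cylinder(h = 3546, r = 118);


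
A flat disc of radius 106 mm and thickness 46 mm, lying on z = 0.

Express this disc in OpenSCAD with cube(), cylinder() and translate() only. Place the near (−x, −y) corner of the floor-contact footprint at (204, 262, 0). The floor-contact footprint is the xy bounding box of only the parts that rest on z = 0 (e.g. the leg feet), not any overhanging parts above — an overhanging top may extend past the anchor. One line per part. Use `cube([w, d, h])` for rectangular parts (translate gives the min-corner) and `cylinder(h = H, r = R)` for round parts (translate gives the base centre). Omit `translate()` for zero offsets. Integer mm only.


translate([310, 368, 0]) cylinder(h = 46, r = 106);


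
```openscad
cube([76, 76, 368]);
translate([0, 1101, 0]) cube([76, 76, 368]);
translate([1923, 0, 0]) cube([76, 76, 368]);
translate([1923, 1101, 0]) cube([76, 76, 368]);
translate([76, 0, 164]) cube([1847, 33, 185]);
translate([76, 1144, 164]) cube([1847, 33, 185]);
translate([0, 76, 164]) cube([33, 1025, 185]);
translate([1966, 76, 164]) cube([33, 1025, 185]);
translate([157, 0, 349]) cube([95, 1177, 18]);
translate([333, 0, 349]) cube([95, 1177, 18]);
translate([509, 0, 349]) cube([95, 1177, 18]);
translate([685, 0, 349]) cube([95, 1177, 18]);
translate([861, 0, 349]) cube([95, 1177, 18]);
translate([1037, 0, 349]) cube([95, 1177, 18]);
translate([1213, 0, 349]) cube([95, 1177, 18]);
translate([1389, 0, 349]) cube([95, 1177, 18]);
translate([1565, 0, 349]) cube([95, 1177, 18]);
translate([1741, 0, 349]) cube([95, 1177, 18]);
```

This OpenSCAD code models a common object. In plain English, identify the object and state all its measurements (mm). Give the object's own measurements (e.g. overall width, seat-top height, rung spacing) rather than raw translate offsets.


A bed frame 1999 mm long (x) by 1177 mm wide (y). Four 76×76 mm corner posts, 368 mm tall, at the corners of the footprint. Four rails of 33 mm thickness and 185 mm height run between adjacent posts with their undersides at z = 164 mm, their outer faces flush with the outside of the frame (the two x-running rails run between the posts' inner faces; the two y-running rails run between the posts' inner faces). 10 slats, each 95 mm wide (x) and 18 mm thick, lie across the top of the two x-running rails, running the full 1177 mm width of the frame in y; along x they sit between the end posts with a 81 mm gap after the −x posts and between neighbouring slats, leaving 87 mm before the +x posts.


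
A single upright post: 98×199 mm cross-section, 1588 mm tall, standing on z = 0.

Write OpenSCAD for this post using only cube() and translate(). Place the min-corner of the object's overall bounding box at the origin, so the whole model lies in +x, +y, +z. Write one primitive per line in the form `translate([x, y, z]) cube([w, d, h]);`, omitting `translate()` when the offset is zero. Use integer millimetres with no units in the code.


cube([98, 199, 1588]);


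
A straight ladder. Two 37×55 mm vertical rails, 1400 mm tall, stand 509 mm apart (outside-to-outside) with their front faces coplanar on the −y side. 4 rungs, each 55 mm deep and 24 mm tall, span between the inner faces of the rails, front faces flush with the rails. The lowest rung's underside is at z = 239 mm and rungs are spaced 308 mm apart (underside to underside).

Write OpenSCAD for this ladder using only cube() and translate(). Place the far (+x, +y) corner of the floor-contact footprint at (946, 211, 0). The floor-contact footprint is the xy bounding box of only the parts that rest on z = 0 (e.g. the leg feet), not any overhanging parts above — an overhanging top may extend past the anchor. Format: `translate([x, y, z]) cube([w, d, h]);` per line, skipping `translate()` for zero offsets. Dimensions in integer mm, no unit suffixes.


translate([437, 156, 0]) cube([37, 55, 1400]);
translate([909, 156, 0]) cube([37, 55, 1400]);
translate([474, 156, 239]) cube([435, 55, 24]);
translate([474, 156, 547]) cube([435, 55, 24]);
translate([474, 156, 855]) cube([435, 55, 24]);
translate([474, 156, 1163]) cube([435, 55, 24]);
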